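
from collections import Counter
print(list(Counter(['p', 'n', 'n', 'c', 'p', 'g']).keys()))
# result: ['p', 'n', 'c', 'g']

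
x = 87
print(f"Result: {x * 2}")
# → Result: 174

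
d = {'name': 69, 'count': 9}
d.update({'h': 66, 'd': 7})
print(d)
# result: {'name': 69, 'count': 9, 'h': 66, 'd': 7}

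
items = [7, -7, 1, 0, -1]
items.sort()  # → [-7, -1, 0, 1, 7]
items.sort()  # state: [-7, -1, 0, 1, 7]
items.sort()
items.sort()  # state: [-7, -1, 0, 1, 7]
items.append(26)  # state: [-7, -1, 0, 1, 7, 26]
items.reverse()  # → [26, 7, 1, 0, -1, -7]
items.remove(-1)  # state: [26, 7, 1, 0, -7]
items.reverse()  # [-7, 0, 1, 7, 26]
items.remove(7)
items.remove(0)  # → [-7, 1, 26]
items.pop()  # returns 26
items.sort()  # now [-7, 1]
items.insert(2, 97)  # [-7, 1, 97]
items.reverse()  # [97, 1, -7]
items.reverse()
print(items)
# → [-7, 1, 97]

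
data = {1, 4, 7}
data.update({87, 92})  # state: {1, 4, 7, 87, 92}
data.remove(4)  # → {1, 7, 87, 92}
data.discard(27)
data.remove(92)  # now {1, 7, 87}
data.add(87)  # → {1, 7, 87}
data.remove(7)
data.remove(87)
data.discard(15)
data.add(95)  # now {1, 95}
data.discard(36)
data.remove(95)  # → {1}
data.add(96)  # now {1, 96}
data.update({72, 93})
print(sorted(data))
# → [1, 72, 93, 96]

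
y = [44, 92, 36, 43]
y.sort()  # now [36, 43, 44, 92]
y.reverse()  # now [92, 44, 43, 36]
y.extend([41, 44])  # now [92, 44, 43, 36, 41, 44]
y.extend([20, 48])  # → [92, 44, 43, 36, 41, 44, 20, 48]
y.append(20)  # [92, 44, 43, 36, 41, 44, 20, 48, 20]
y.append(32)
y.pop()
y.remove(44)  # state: [92, 43, 36, 41, 44, 20, 48, 20]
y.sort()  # [20, 20, 36, 41, 43, 44, 48, 92]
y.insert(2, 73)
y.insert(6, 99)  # [20, 20, 73, 36, 41, 43, 99, 44, 48, 92]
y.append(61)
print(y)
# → [20, 20, 73, 36, 41, 43, 99, 44, 48, 92, 61]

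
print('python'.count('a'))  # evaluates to 0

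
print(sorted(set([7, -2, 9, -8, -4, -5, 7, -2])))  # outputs [-8, -5, -4, -2, 7, 9]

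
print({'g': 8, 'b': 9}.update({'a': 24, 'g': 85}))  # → None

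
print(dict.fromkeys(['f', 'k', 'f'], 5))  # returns {'f': 5, 'k': 5}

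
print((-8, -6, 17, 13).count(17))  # 1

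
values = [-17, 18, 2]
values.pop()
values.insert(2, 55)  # [-17, 18, 55]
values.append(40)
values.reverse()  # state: [40, 55, 18, -17]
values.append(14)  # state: [40, 55, 18, -17, 14]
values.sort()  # [-17, 14, 18, 40, 55]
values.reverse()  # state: [55, 40, 18, 14, -17]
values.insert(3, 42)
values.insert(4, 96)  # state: [55, 40, 18, 42, 96, 14, -17]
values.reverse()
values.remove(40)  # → [-17, 14, 96, 42, 18, 55]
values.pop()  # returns 55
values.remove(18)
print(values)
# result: [-17, 14, 96, 42]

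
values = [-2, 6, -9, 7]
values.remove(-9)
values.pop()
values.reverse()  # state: [6, -2]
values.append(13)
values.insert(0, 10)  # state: [10, 6, -2, 13]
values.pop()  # 13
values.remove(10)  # [6, -2]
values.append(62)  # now [6, -2, 62]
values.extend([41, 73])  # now [6, -2, 62, 41, 73]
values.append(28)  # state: [6, -2, 62, 41, 73, 28]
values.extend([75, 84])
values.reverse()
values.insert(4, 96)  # [84, 75, 28, 73, 96, 41, 62, -2, 6]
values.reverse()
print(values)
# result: [6, -2, 62, 41, 96, 73, 28, 75, 84]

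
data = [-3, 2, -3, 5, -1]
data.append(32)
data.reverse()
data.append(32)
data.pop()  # 32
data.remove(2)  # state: [32, -1, 5, -3, -3]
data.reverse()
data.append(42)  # [-3, -3, 5, -1, 32, 42]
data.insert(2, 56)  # [-3, -3, 56, 5, -1, 32, 42]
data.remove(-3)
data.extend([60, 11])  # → [-3, 56, 5, -1, 32, 42, 60, 11]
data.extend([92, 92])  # [-3, 56, 5, -1, 32, 42, 60, 11, 92, 92]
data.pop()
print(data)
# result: [-3, 56, 5, -1, 32, 42, 60, 11, 92]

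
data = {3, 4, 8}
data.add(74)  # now {3, 4, 8, 74}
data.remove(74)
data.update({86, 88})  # {3, 4, 8, 86, 88}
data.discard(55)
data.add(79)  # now {3, 4, 8, 79, 86, 88}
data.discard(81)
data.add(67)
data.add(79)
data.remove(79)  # {3, 4, 8, 67, 86, 88}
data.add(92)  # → {3, 4, 8, 67, 86, 88, 92}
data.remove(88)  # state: {3, 4, 8, 67, 86, 92}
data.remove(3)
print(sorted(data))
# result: [4, 8, 67, 86, 92]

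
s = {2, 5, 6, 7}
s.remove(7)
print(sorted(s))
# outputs [2, 5, 6]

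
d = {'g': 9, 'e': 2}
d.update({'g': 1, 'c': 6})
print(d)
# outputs {'g': 1, 'e': 2, 'c': 6}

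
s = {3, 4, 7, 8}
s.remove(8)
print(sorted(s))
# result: [3, 4, 7]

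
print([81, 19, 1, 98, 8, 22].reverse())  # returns None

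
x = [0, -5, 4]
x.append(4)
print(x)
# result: [0, -5, 4, 4]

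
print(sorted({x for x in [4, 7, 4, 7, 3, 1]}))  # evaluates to [1, 3, 4, 7]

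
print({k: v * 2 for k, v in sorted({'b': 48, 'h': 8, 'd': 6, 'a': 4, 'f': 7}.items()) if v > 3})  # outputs {'a': 8, 'b': 96, 'd': 12, 'f': 14, 'h': 16}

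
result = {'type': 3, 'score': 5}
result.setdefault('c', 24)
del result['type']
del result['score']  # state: {'c': 24}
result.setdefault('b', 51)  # 51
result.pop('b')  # 51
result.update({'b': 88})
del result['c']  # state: {'b': 88}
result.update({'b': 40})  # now {'b': 40}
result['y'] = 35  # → {'b': 40, 'y': 35}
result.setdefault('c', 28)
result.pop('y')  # 35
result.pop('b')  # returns 40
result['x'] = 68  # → {'c': 28, 'x': 68}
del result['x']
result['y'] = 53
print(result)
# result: {'c': 28, 'y': 53}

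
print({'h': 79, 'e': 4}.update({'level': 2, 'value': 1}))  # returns None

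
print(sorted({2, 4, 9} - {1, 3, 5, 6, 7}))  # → [2, 4, 9]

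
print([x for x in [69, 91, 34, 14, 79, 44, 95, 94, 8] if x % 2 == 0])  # [34, 14, 44, 94, 8]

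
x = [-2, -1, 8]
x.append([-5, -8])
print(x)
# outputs [-2, -1, 8, [-5, -8]]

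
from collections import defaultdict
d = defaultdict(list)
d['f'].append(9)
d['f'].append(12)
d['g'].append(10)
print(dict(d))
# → {'f': [9, 12], 'g': [10]}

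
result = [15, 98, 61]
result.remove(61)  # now [15, 98]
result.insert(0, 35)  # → [35, 15, 98]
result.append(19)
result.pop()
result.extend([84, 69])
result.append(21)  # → [35, 15, 98, 84, 69, 21]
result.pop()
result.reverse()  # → [69, 84, 98, 15, 35]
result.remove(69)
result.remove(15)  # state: [84, 98, 35]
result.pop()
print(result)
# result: [84, 98]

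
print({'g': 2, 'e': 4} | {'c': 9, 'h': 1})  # {'g': 2, 'e': 4, 'c': 9, 'h': 1}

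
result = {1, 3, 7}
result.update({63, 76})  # {1, 3, 7, 63, 76}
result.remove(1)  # {3, 7, 63, 76}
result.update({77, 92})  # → {3, 7, 63, 76, 77, 92}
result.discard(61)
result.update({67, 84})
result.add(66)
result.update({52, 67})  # {3, 7, 52, 63, 66, 67, 76, 77, 84, 92}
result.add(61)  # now {3, 7, 52, 61, 63, 66, 67, 76, 77, 84, 92}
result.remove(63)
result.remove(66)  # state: {3, 7, 52, 61, 67, 76, 77, 84, 92}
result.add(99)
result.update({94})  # {3, 7, 52, 61, 67, 76, 77, 84, 92, 94, 99}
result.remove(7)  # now {3, 52, 61, 67, 76, 77, 84, 92, 94, 99}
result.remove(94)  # {3, 52, 61, 67, 76, 77, 84, 92, 99}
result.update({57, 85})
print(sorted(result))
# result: [3, 52, 57, 61, 67, 76, 77, 84, 85, 92, 99]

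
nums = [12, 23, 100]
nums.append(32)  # [12, 23, 100, 32]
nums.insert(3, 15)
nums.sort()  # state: [12, 15, 23, 32, 100]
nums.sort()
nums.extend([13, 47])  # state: [12, 15, 23, 32, 100, 13, 47]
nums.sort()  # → [12, 13, 15, 23, 32, 47, 100]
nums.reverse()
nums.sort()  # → [12, 13, 15, 23, 32, 47, 100]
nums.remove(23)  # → [12, 13, 15, 32, 47, 100]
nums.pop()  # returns 100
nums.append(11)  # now [12, 13, 15, 32, 47, 11]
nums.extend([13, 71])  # [12, 13, 15, 32, 47, 11, 13, 71]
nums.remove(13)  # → [12, 15, 32, 47, 11, 13, 71]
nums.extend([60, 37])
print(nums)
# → [12, 15, 32, 47, 11, 13, 71, 60, 37]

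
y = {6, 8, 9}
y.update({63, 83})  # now {6, 8, 9, 63, 83}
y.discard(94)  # {6, 8, 9, 63, 83}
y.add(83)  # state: {6, 8, 9, 63, 83}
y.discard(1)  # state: {6, 8, 9, 63, 83}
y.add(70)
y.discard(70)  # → {6, 8, 9, 63, 83}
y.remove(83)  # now {6, 8, 9, 63}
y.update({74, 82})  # {6, 8, 9, 63, 74, 82}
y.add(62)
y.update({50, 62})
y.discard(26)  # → {6, 8, 9, 50, 62, 63, 74, 82}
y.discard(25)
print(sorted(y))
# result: [6, 8, 9, 50, 62, 63, 74, 82]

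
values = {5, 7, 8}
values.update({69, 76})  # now {5, 7, 8, 69, 76}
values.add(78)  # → {5, 7, 8, 69, 76, 78}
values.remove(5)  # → {7, 8, 69, 76, 78}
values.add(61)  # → {7, 8, 61, 69, 76, 78}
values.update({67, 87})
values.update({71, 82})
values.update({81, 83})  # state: {7, 8, 61, 67, 69, 71, 76, 78, 81, 82, 83, 87}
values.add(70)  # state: {7, 8, 61, 67, 69, 70, 71, 76, 78, 81, 82, 83, 87}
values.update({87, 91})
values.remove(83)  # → {7, 8, 61, 67, 69, 70, 71, 76, 78, 81, 82, 87, 91}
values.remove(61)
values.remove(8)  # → {7, 67, 69, 70, 71, 76, 78, 81, 82, 87, 91}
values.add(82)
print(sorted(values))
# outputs [7, 67, 69, 70, 71, 76, 78, 81, 82, 87, 91]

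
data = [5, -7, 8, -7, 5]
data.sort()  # [-7, -7, 5, 5, 8]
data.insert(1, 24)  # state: [-7, 24, -7, 5, 5, 8]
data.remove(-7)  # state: [24, -7, 5, 5, 8]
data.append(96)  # [24, -7, 5, 5, 8, 96]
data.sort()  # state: [-7, 5, 5, 8, 24, 96]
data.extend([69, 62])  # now [-7, 5, 5, 8, 24, 96, 69, 62]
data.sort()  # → [-7, 5, 5, 8, 24, 62, 69, 96]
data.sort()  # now [-7, 5, 5, 8, 24, 62, 69, 96]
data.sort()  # [-7, 5, 5, 8, 24, 62, 69, 96]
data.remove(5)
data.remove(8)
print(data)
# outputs [-7, 5, 24, 62, 69, 96]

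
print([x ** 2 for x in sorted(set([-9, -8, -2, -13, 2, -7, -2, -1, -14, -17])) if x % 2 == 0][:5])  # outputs [196, 64, 4, 4]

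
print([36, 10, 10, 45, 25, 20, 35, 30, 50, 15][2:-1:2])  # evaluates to [10, 25, 35, 50]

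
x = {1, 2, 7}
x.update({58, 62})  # {1, 2, 7, 58, 62}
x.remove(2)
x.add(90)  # {1, 7, 58, 62, 90}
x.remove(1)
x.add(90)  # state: {7, 58, 62, 90}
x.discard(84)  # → {7, 58, 62, 90}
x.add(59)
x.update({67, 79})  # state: {7, 58, 59, 62, 67, 79, 90}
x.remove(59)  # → {7, 58, 62, 67, 79, 90}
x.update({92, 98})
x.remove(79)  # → {7, 58, 62, 67, 90, 92, 98}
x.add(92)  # {7, 58, 62, 67, 90, 92, 98}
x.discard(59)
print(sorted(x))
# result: [7, 58, 62, 67, 90, 92, 98]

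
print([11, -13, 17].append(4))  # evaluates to None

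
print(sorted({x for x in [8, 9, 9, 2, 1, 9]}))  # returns [1, 2, 8, 9]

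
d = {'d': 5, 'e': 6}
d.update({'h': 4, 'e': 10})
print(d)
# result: {'d': 5, 'e': 10, 'h': 4}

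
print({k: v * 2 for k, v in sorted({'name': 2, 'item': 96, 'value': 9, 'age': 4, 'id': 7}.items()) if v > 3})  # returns {'age': 8, 'id': 14, 'item': 192, 'value': 18}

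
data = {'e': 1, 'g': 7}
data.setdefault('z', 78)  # 78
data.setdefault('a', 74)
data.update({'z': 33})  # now {'e': 1, 'g': 7, 'z': 33, 'a': 74}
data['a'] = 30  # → {'e': 1, 'g': 7, 'z': 33, 'a': 30}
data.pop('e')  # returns 1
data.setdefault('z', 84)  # 33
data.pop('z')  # 33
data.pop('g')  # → 7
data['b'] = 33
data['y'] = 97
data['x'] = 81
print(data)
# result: {'a': 30, 'b': 33, 'y': 97, 'x': 81}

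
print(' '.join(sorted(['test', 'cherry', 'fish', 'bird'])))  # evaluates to bird cherry fish test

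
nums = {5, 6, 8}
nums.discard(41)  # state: {5, 6, 8}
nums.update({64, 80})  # {5, 6, 8, 64, 80}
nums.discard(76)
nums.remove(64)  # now {5, 6, 8, 80}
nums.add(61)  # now {5, 6, 8, 61, 80}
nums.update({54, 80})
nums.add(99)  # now {5, 6, 8, 54, 61, 80, 99}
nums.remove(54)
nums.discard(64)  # {5, 6, 8, 61, 80, 99}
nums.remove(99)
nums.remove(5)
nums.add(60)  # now {6, 8, 60, 61, 80}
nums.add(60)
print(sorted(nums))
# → [6, 8, 60, 61, 80]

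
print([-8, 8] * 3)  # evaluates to [-8, 8, -8, 8, -8, 8]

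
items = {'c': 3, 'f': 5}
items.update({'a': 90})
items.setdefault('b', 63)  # 63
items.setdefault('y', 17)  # 17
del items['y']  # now {'c': 3, 'f': 5, 'a': 90, 'b': 63}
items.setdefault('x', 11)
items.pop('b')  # 63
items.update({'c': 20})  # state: {'c': 20, 'f': 5, 'a': 90, 'x': 11}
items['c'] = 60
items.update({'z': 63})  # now {'c': 60, 'f': 5, 'a': 90, 'x': 11, 'z': 63}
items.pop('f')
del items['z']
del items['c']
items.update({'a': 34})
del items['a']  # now {'x': 11}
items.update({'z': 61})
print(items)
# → {'x': 11, 'z': 61}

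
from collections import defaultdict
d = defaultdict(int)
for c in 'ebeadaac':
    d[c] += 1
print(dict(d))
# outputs {'e': 2, 'b': 1, 'a': 3, 'd': 1, 'c': 1}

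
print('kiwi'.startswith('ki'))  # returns True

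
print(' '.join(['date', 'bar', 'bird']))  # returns date bar bird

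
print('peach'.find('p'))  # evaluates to 0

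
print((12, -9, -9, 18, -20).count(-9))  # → 2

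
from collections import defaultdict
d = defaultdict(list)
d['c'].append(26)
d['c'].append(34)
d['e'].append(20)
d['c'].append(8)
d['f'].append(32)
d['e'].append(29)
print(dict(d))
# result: {'c': [26, 34, 8], 'e': [20, 29], 'f': [32]}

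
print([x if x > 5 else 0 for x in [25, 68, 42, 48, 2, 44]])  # [25, 68, 42, 48, 0, 44]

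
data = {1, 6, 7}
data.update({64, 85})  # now {1, 6, 7, 64, 85}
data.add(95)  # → {1, 6, 7, 64, 85, 95}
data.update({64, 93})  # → {1, 6, 7, 64, 85, 93, 95}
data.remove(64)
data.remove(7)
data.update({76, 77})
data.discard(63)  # {1, 6, 76, 77, 85, 93, 95}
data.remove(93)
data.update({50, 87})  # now {1, 6, 50, 76, 77, 85, 87, 95}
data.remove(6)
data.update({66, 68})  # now {1, 50, 66, 68, 76, 77, 85, 87, 95}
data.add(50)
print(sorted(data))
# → [1, 50, 66, 68, 76, 77, 85, 87, 95]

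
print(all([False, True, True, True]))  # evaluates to False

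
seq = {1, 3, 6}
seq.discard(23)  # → {1, 3, 6}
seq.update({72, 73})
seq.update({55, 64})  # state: {1, 3, 6, 55, 64, 72, 73}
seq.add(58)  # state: {1, 3, 6, 55, 58, 64, 72, 73}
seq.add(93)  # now {1, 3, 6, 55, 58, 64, 72, 73, 93}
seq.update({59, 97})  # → {1, 3, 6, 55, 58, 59, 64, 72, 73, 93, 97}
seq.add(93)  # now {1, 3, 6, 55, 58, 59, 64, 72, 73, 93, 97}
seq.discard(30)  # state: {1, 3, 6, 55, 58, 59, 64, 72, 73, 93, 97}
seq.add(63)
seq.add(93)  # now {1, 3, 6, 55, 58, 59, 63, 64, 72, 73, 93, 97}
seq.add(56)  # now {1, 3, 6, 55, 56, 58, 59, 63, 64, 72, 73, 93, 97}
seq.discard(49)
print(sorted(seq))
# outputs [1, 3, 6, 55, 56, 58, 59, 63, 64, 72, 73, 93, 97]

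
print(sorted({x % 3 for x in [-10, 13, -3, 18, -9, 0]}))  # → [0, 1, 2]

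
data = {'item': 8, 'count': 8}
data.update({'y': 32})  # {'item': 8, 'count': 8, 'y': 32}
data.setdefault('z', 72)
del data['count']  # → {'item': 8, 'y': 32, 'z': 72}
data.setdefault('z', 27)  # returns 72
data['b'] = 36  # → {'item': 8, 'y': 32, 'z': 72, 'b': 36}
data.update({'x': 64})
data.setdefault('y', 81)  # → 32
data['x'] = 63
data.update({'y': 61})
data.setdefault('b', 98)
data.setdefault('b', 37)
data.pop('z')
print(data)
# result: {'item': 8, 'y': 61, 'b': 36, 'x': 63}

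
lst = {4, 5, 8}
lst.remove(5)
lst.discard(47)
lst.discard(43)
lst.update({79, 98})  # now {4, 8, 79, 98}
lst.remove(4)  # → {8, 79, 98}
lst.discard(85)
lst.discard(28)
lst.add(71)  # {8, 71, 79, 98}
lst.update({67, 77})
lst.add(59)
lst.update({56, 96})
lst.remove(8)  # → {56, 59, 67, 71, 77, 79, 96, 98}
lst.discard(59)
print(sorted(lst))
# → [56, 67, 71, 77, 79, 96, 98]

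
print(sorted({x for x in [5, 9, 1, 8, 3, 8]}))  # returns [1, 3, 5, 8, 9]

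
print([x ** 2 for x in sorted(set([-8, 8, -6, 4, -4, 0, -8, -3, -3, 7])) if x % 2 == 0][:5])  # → [64, 36, 16, 0, 16]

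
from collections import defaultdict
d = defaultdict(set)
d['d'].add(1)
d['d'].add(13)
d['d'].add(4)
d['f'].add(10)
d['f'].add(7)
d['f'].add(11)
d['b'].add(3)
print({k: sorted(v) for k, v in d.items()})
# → {'d': [1, 4, 13], 'f': [7, 10, 11], 'b': [3]}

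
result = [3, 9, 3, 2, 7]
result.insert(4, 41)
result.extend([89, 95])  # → [3, 9, 3, 2, 41, 7, 89, 95]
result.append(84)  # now [3, 9, 3, 2, 41, 7, 89, 95, 84]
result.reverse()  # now [84, 95, 89, 7, 41, 2, 3, 9, 3]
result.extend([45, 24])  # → [84, 95, 89, 7, 41, 2, 3, 9, 3, 45, 24]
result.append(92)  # [84, 95, 89, 7, 41, 2, 3, 9, 3, 45, 24, 92]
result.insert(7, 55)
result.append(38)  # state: [84, 95, 89, 7, 41, 2, 3, 55, 9, 3, 45, 24, 92, 38]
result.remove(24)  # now [84, 95, 89, 7, 41, 2, 3, 55, 9, 3, 45, 92, 38]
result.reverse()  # [38, 92, 45, 3, 9, 55, 3, 2, 41, 7, 89, 95, 84]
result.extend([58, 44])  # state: [38, 92, 45, 3, 9, 55, 3, 2, 41, 7, 89, 95, 84, 58, 44]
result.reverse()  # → [44, 58, 84, 95, 89, 7, 41, 2, 3, 55, 9, 3, 45, 92, 38]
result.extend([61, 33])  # [44, 58, 84, 95, 89, 7, 41, 2, 3, 55, 9, 3, 45, 92, 38, 61, 33]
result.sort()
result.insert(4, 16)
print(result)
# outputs [2, 3, 3, 7, 16, 9, 33, 38, 41, 44, 45, 55, 58, 61, 84, 89, 92, 95]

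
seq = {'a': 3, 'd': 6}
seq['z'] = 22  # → {'a': 3, 'd': 6, 'z': 22}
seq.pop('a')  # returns 3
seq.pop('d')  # 6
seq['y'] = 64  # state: {'z': 22, 'y': 64}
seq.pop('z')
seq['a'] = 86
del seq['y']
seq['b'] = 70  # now {'a': 86, 'b': 70}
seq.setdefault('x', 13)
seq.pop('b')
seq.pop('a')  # 86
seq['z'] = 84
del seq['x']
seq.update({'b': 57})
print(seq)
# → {'z': 84, 'b': 57}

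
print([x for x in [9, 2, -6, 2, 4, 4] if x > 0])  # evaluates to [9, 2, 2, 4, 4]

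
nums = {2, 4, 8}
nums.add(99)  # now {2, 4, 8, 99}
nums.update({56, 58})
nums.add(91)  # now {2, 4, 8, 56, 58, 91, 99}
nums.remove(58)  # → {2, 4, 8, 56, 91, 99}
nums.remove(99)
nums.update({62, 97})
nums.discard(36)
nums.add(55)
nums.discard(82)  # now {2, 4, 8, 55, 56, 62, 91, 97}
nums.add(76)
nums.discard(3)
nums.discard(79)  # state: {2, 4, 8, 55, 56, 62, 76, 91, 97}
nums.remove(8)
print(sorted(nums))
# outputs [2, 4, 55, 56, 62, 76, 91, 97]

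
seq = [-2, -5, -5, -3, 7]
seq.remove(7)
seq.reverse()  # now [-3, -5, -5, -2]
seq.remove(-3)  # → [-5, -5, -2]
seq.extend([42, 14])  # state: [-5, -5, -2, 42, 14]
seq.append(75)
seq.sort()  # [-5, -5, -2, 14, 42, 75]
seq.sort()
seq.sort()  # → [-5, -5, -2, 14, 42, 75]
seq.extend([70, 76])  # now [-5, -5, -2, 14, 42, 75, 70, 76]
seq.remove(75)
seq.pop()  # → 76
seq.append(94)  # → [-5, -5, -2, 14, 42, 70, 94]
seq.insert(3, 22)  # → [-5, -5, -2, 22, 14, 42, 70, 94]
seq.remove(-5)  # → [-5, -2, 22, 14, 42, 70, 94]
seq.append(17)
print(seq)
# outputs [-5, -2, 22, 14, 42, 70, 94, 17]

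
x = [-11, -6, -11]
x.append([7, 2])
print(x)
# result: [-11, -6, -11, [7, 2]]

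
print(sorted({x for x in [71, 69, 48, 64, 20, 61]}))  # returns [20, 48, 61, 64, 69, 71]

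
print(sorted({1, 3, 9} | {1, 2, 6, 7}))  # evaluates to [1, 2, 3, 6, 7, 9]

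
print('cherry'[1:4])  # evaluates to her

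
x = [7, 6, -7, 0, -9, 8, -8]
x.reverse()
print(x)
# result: [-8, 8, -9, 0, -7, 6, 7]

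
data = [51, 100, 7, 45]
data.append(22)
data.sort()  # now [7, 22, 45, 51, 100]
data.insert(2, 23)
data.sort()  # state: [7, 22, 23, 45, 51, 100]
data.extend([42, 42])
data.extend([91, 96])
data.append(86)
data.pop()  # 86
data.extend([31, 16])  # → [7, 22, 23, 45, 51, 100, 42, 42, 91, 96, 31, 16]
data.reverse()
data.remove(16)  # [31, 96, 91, 42, 42, 100, 51, 45, 23, 22, 7]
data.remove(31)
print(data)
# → [96, 91, 42, 42, 100, 51, 45, 23, 22, 7]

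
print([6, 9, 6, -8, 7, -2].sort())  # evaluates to None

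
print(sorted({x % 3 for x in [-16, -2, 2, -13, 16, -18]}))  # [0, 1, 2]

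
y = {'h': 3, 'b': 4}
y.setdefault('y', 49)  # 49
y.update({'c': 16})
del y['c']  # {'h': 3, 'b': 4, 'y': 49}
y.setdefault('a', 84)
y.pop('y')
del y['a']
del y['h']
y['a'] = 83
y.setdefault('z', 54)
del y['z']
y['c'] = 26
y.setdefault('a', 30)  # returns 83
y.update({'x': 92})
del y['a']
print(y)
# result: {'b': 4, 'c': 26, 'x': 92}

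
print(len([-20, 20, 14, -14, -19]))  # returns 5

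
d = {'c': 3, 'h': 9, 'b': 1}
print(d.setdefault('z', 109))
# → 109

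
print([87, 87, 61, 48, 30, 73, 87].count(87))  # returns 3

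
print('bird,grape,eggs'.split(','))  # ['bird', 'grape', 'eggs']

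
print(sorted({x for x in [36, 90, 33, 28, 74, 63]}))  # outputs [28, 33, 36, 63, 74, 90]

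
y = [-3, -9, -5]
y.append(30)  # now [-3, -9, -5, 30]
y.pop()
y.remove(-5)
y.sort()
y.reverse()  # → [-3, -9]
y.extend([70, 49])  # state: [-3, -9, 70, 49]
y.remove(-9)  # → [-3, 70, 49]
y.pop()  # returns 49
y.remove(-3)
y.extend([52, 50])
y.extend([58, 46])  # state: [70, 52, 50, 58, 46]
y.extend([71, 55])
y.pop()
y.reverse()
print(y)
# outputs [71, 46, 58, 50, 52, 70]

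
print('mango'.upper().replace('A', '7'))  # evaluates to M7NGO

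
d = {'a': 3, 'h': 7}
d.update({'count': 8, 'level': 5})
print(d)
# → {'a': 3, 'h': 7, 'count': 8, 'level': 5}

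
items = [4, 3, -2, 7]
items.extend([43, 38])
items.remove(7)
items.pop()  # 38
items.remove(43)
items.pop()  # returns -2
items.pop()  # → 3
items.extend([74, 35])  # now [4, 74, 35]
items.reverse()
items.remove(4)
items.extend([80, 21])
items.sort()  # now [21, 35, 74, 80]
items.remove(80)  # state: [21, 35, 74]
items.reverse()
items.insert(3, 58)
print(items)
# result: [74, 35, 21, 58]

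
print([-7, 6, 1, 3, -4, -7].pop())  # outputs -7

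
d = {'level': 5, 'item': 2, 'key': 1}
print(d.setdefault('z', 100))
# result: 100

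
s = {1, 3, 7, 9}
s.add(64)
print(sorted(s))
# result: [1, 3, 7, 9, 64]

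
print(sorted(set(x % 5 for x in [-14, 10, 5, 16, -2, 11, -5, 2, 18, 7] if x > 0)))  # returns [0, 1, 2, 3]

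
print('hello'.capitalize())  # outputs Hello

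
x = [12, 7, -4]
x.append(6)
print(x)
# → [12, 7, -4, 6]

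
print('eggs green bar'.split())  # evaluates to ['eggs', 'green', 'bar']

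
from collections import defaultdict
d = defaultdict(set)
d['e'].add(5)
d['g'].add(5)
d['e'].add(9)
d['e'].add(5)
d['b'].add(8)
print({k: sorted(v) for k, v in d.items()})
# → {'e': [5, 9], 'g': [5], 'b': [8]}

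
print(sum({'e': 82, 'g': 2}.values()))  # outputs 84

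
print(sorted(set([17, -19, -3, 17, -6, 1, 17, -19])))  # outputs [-19, -6, -3, 1, 17]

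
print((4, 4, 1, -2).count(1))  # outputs 1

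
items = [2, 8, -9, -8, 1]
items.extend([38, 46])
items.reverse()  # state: [46, 38, 1, -8, -9, 8, 2]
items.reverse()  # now [2, 8, -9, -8, 1, 38, 46]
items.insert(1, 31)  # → [2, 31, 8, -9, -8, 1, 38, 46]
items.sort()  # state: [-9, -8, 1, 2, 8, 31, 38, 46]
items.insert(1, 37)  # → [-9, 37, -8, 1, 2, 8, 31, 38, 46]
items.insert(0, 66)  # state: [66, -9, 37, -8, 1, 2, 8, 31, 38, 46]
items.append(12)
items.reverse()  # [12, 46, 38, 31, 8, 2, 1, -8, 37, -9, 66]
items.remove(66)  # [12, 46, 38, 31, 8, 2, 1, -8, 37, -9]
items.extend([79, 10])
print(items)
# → [12, 46, 38, 31, 8, 2, 1, -8, 37, -9, 79, 10]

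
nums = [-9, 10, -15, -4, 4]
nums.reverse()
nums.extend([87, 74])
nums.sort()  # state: [-15, -9, -4, 4, 10, 74, 87]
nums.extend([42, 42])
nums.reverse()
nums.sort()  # [-15, -9, -4, 4, 10, 42, 42, 74, 87]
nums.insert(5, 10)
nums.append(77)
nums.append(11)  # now [-15, -9, -4, 4, 10, 10, 42, 42, 74, 87, 77, 11]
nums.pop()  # 11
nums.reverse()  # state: [77, 87, 74, 42, 42, 10, 10, 4, -4, -9, -15]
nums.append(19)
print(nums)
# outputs [77, 87, 74, 42, 42, 10, 10, 4, -4, -9, -15, 19]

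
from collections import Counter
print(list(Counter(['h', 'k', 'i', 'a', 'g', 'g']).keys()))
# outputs ['h', 'k', 'i', 'a', 'g']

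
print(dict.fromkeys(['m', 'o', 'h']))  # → {'m': None, 'o': None, 'h': None}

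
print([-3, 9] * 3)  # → [-3, 9, -3, 9, -3, 9]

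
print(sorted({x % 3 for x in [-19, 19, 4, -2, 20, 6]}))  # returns [0, 1, 2]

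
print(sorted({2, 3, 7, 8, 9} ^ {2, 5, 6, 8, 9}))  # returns [3, 5, 6, 7]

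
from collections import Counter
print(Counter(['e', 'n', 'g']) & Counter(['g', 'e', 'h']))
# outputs Counter({'e': 1, 'g': 1})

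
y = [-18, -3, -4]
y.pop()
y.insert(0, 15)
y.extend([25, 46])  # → [15, -18, -3, 25, 46]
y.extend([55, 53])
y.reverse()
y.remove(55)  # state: [53, 46, 25, -3, -18, 15]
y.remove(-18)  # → [53, 46, 25, -3, 15]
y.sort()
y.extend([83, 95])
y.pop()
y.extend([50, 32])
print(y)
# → [-3, 15, 25, 46, 53, 83, 50, 32]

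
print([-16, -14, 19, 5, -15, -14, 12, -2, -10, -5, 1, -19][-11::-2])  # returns [-14]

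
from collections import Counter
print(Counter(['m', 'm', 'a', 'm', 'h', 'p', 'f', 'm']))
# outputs Counter({'m': 4, 'a': 1, 'h': 1, 'p': 1, 'f': 1})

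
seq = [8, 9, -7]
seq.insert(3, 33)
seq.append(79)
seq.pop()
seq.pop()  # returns 33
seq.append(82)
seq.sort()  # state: [-7, 8, 9, 82]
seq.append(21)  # [-7, 8, 9, 82, 21]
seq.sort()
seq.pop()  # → 82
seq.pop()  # 21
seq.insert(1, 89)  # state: [-7, 89, 8, 9]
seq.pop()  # 9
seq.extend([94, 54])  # [-7, 89, 8, 94, 54]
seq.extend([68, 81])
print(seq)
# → [-7, 89, 8, 94, 54, 68, 81]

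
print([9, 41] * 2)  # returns [9, 41, 9, 41]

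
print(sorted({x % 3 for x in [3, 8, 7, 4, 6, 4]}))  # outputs [0, 1, 2]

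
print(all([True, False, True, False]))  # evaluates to False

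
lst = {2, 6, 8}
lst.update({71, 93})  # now {2, 6, 8, 71, 93}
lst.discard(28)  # {2, 6, 8, 71, 93}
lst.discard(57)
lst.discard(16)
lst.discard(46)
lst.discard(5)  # {2, 6, 8, 71, 93}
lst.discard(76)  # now {2, 6, 8, 71, 93}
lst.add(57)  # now {2, 6, 8, 57, 71, 93}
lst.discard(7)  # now {2, 6, 8, 57, 71, 93}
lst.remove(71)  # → {2, 6, 8, 57, 93}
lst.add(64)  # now {2, 6, 8, 57, 64, 93}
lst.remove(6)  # {2, 8, 57, 64, 93}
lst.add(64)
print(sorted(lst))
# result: [2, 8, 57, 64, 93]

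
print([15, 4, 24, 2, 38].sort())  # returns None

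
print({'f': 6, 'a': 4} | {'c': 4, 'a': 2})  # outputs {'f': 6, 'a': 2, 'c': 4}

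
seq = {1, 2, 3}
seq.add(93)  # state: {1, 2, 3, 93}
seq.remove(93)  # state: {1, 2, 3}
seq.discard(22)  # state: {1, 2, 3}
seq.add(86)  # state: {1, 2, 3, 86}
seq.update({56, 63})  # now {1, 2, 3, 56, 63, 86}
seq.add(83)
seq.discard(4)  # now {1, 2, 3, 56, 63, 83, 86}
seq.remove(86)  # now {1, 2, 3, 56, 63, 83}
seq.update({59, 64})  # {1, 2, 3, 56, 59, 63, 64, 83}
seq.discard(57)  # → {1, 2, 3, 56, 59, 63, 64, 83}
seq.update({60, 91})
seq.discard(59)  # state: {1, 2, 3, 56, 60, 63, 64, 83, 91}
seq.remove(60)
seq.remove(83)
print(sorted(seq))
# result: [1, 2, 3, 56, 63, 64, 91]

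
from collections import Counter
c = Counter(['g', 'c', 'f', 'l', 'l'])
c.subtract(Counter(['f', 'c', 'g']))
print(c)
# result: Counter({'l': 2, 'g': 0, 'c': 0, 'f': 0})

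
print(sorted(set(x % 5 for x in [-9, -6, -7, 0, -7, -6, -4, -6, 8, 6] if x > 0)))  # [1, 3]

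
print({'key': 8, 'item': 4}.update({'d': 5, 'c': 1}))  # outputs None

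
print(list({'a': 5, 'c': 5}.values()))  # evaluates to [5, 5]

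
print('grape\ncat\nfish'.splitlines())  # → ['grape', 'cat', 'fish']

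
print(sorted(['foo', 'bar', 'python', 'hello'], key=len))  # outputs ['foo', 'bar', 'hello', 'python']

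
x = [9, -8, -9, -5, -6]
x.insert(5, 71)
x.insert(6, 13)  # [9, -8, -9, -5, -6, 71, 13]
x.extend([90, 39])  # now [9, -8, -9, -5, -6, 71, 13, 90, 39]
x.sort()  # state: [-9, -8, -6, -5, 9, 13, 39, 71, 90]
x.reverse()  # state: [90, 71, 39, 13, 9, -5, -6, -8, -9]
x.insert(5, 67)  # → [90, 71, 39, 13, 9, 67, -5, -6, -8, -9]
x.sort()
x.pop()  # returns 90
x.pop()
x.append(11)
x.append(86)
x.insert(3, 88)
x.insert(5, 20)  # [-9, -8, -6, 88, -5, 20, 9, 13, 39, 67, 11, 86]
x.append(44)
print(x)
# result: [-9, -8, -6, 88, -5, 20, 9, 13, 39, 67, 11, 86, 44]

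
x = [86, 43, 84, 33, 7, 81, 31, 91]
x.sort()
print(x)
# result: [7, 31, 33, 43, 81, 84, 86, 91]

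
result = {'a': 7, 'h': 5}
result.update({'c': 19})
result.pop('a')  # 7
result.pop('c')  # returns 19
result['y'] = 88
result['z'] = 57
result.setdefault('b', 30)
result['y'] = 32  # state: {'h': 5, 'y': 32, 'z': 57, 'b': 30}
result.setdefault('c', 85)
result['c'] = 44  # {'h': 5, 'y': 32, 'z': 57, 'b': 30, 'c': 44}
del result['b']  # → {'h': 5, 'y': 32, 'z': 57, 'c': 44}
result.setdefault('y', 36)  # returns 32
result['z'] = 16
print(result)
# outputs {'h': 5, 'y': 32, 'z': 16, 'c': 44}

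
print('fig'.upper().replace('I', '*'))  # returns F*G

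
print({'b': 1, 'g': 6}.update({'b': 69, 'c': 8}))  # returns None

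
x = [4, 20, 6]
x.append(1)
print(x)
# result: [4, 20, 6, 1]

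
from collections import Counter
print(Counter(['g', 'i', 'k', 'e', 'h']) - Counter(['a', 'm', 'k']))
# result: Counter({'g': 1, 'i': 1, 'e': 1, 'h': 1})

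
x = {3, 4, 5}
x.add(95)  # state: {3, 4, 5, 95}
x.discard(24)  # {3, 4, 5, 95}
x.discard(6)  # {3, 4, 5, 95}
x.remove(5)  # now {3, 4, 95}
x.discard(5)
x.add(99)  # {3, 4, 95, 99}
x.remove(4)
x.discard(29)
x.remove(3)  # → {95, 99}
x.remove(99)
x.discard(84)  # {95}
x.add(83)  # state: {83, 95}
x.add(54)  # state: {54, 83, 95}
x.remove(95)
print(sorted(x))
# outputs [54, 83]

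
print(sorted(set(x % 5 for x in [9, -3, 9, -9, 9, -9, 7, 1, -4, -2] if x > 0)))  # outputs [1, 2, 4]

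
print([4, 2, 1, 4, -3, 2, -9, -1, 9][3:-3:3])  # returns [4]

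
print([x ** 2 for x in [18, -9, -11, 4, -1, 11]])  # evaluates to [324, 81, 121, 16, 1, 121]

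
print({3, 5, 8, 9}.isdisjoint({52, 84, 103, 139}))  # True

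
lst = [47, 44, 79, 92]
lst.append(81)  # [47, 44, 79, 92, 81]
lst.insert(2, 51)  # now [47, 44, 51, 79, 92, 81]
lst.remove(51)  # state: [47, 44, 79, 92, 81]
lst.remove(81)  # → [47, 44, 79, 92]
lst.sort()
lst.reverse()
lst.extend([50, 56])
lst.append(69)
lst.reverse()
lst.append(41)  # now [69, 56, 50, 44, 47, 79, 92, 41]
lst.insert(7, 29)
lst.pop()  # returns 41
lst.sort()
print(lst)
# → [29, 44, 47, 50, 56, 69, 79, 92]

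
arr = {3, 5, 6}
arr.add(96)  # {3, 5, 6, 96}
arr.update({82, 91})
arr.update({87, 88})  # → {3, 5, 6, 82, 87, 88, 91, 96}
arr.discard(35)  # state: {3, 5, 6, 82, 87, 88, 91, 96}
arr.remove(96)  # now {3, 5, 6, 82, 87, 88, 91}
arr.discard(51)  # {3, 5, 6, 82, 87, 88, 91}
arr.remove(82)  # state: {3, 5, 6, 87, 88, 91}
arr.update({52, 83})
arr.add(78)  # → {3, 5, 6, 52, 78, 83, 87, 88, 91}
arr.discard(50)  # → {3, 5, 6, 52, 78, 83, 87, 88, 91}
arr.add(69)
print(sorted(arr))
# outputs [3, 5, 6, 52, 69, 78, 83, 87, 88, 91]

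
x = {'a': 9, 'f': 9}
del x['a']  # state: {'f': 9}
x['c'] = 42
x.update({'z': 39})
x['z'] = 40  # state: {'f': 9, 'c': 42, 'z': 40}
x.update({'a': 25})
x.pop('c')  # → 42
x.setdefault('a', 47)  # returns 25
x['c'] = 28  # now {'f': 9, 'z': 40, 'a': 25, 'c': 28}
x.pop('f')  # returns 9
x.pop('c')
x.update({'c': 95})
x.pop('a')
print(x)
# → {'z': 40, 'c': 95}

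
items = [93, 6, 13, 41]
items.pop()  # 41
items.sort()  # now [6, 13, 93]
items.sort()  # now [6, 13, 93]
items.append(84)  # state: [6, 13, 93, 84]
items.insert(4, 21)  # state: [6, 13, 93, 84, 21]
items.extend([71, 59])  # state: [6, 13, 93, 84, 21, 71, 59]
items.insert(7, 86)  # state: [6, 13, 93, 84, 21, 71, 59, 86]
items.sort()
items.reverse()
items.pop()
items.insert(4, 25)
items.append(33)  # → [93, 86, 84, 71, 25, 59, 21, 13, 33]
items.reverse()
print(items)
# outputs [33, 13, 21, 59, 25, 71, 84, 86, 93]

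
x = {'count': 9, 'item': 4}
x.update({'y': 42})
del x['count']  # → {'item': 4, 'y': 42}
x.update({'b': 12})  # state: {'item': 4, 'y': 42, 'b': 12}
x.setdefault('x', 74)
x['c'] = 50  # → {'item': 4, 'y': 42, 'b': 12, 'x': 74, 'c': 50}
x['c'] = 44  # {'item': 4, 'y': 42, 'b': 12, 'x': 74, 'c': 44}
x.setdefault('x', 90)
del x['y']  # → {'item': 4, 'b': 12, 'x': 74, 'c': 44}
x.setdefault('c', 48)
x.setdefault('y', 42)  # 42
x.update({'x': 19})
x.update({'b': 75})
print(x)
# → {'item': 4, 'b': 75, 'x': 19, 'c': 44, 'y': 42}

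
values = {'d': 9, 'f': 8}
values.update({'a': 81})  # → {'d': 9, 'f': 8, 'a': 81}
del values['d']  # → {'f': 8, 'a': 81}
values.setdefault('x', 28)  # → 28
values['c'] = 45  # {'f': 8, 'a': 81, 'x': 28, 'c': 45}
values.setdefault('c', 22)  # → 45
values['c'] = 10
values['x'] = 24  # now {'f': 8, 'a': 81, 'x': 24, 'c': 10}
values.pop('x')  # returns 24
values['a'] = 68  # {'f': 8, 'a': 68, 'c': 10}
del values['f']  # {'a': 68, 'c': 10}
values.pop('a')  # 68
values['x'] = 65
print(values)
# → {'c': 10, 'x': 65}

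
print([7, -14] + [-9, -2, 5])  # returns [7, -14, -9, -2, 5]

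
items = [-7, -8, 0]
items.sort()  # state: [-8, -7, 0]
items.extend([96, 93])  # [-8, -7, 0, 96, 93]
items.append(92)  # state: [-8, -7, 0, 96, 93, 92]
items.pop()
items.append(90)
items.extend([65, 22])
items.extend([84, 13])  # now [-8, -7, 0, 96, 93, 90, 65, 22, 84, 13]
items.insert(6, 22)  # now [-8, -7, 0, 96, 93, 90, 22, 65, 22, 84, 13]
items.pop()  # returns 13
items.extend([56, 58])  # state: [-8, -7, 0, 96, 93, 90, 22, 65, 22, 84, 56, 58]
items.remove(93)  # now [-8, -7, 0, 96, 90, 22, 65, 22, 84, 56, 58]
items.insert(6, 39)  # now [-8, -7, 0, 96, 90, 22, 39, 65, 22, 84, 56, 58]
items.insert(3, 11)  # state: [-8, -7, 0, 11, 96, 90, 22, 39, 65, 22, 84, 56, 58]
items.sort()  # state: [-8, -7, 0, 11, 22, 22, 39, 56, 58, 65, 84, 90, 96]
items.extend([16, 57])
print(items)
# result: [-8, -7, 0, 11, 22, 22, 39, 56, 58, 65, 84, 90, 96, 16, 57]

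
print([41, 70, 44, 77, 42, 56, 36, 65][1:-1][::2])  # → [70, 77, 56]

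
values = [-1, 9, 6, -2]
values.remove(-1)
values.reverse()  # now [-2, 6, 9]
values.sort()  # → [-2, 6, 9]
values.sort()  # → [-2, 6, 9]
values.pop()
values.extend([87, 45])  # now [-2, 6, 87, 45]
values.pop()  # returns 45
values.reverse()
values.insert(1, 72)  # [87, 72, 6, -2]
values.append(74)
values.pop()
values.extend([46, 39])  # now [87, 72, 6, -2, 46, 39]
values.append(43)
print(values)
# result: [87, 72, 6, -2, 46, 39, 43]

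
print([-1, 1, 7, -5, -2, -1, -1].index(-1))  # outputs 0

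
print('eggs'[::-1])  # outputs sgge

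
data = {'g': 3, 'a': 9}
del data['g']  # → {'a': 9}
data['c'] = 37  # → {'a': 9, 'c': 37}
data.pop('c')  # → 37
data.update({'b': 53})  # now {'a': 9, 'b': 53}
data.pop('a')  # 9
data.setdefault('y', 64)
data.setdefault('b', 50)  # 53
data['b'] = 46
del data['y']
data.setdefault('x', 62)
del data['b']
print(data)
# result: {'x': 62}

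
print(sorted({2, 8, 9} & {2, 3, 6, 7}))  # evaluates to [2]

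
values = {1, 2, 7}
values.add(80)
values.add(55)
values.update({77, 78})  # {1, 2, 7, 55, 77, 78, 80}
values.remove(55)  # {1, 2, 7, 77, 78, 80}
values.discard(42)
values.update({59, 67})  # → {1, 2, 7, 59, 67, 77, 78, 80}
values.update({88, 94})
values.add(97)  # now {1, 2, 7, 59, 67, 77, 78, 80, 88, 94, 97}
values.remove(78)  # {1, 2, 7, 59, 67, 77, 80, 88, 94, 97}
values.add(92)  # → {1, 2, 7, 59, 67, 77, 80, 88, 92, 94, 97}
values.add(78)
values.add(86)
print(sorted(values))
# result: [1, 2, 7, 59, 67, 77, 78, 80, 86, 88, 92, 94, 97]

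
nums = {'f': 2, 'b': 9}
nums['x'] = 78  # {'f': 2, 'b': 9, 'x': 78}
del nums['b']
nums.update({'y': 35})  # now {'f': 2, 'x': 78, 'y': 35}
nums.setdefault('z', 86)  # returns 86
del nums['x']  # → {'f': 2, 'y': 35, 'z': 86}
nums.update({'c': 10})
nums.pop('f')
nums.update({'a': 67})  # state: {'y': 35, 'z': 86, 'c': 10, 'a': 67}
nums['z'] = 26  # {'y': 35, 'z': 26, 'c': 10, 'a': 67}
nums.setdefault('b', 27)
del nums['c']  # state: {'y': 35, 'z': 26, 'a': 67, 'b': 27}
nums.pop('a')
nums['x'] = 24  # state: {'y': 35, 'z': 26, 'b': 27, 'x': 24}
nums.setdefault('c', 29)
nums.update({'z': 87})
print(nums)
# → {'y': 35, 'z': 87, 'b': 27, 'x': 24, 'c': 29}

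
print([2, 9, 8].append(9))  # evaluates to None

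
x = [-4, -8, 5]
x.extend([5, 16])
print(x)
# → [-4, -8, 5, 5, 16]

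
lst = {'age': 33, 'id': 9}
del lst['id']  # {'age': 33}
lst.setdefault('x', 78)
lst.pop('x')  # 78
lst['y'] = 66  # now {'age': 33, 'y': 66}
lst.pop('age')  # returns 33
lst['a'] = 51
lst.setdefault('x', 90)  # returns 90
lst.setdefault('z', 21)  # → 21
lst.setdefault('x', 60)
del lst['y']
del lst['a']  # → {'x': 90, 'z': 21}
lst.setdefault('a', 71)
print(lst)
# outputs {'x': 90, 'z': 21, 'a': 71}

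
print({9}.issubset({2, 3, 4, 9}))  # True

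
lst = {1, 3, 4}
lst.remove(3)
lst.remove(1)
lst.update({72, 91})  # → {4, 72, 91}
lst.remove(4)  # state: {72, 91}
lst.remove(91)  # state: {72}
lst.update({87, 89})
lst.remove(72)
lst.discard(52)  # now {87, 89}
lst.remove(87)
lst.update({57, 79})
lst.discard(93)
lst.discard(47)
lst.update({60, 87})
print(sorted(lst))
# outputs [57, 60, 79, 87, 89]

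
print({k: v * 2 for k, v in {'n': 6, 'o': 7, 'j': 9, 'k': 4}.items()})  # {'n': 12, 'o': 14, 'j': 18, 'k': 8}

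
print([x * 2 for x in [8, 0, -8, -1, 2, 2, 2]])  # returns [16, 0, -16, -2, 4, 4, 4]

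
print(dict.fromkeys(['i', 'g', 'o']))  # {'i': None, 'g': None, 'o': None}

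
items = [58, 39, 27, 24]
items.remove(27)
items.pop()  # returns 24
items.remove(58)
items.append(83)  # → [39, 83]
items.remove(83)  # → [39]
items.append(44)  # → [39, 44]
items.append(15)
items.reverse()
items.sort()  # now [15, 39, 44]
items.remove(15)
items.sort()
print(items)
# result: [39, 44]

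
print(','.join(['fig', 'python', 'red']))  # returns fig,python,red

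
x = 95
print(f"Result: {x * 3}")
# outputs Result: 285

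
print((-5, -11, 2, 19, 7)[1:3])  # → (-11, 2)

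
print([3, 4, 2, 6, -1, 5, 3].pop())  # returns 3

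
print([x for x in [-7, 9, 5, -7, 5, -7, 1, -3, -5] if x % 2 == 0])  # []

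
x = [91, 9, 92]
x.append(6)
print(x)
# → [91, 9, 92, 6]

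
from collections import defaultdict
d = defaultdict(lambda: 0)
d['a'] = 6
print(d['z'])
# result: 0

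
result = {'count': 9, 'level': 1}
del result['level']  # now {'count': 9}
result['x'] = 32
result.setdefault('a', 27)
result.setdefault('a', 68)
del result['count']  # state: {'x': 32, 'a': 27}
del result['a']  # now {'x': 32}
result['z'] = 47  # {'x': 32, 'z': 47}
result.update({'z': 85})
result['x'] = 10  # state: {'x': 10, 'z': 85}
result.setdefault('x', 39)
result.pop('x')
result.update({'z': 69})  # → {'z': 69}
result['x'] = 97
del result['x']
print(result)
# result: {'z': 69}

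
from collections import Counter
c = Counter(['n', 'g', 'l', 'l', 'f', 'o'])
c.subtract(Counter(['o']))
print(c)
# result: Counter({'l': 2, 'n': 1, 'g': 1, 'f': 1, 'o': 0})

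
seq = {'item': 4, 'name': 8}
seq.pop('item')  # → 4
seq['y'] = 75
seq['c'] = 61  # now {'name': 8, 'y': 75, 'c': 61}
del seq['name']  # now {'y': 75, 'c': 61}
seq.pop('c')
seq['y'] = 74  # {'y': 74}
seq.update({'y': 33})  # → {'y': 33}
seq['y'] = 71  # {'y': 71}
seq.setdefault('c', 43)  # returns 43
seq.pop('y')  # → 71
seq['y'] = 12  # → {'c': 43, 'y': 12}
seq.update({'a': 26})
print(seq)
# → {'c': 43, 'y': 12, 'a': 26}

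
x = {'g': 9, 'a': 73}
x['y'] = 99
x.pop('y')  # 99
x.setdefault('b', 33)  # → 33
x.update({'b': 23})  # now {'g': 9, 'a': 73, 'b': 23}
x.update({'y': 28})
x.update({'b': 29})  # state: {'g': 9, 'a': 73, 'b': 29, 'y': 28}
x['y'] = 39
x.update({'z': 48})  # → {'g': 9, 'a': 73, 'b': 29, 'y': 39, 'z': 48}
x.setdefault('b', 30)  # 29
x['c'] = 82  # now {'g': 9, 'a': 73, 'b': 29, 'y': 39, 'z': 48, 'c': 82}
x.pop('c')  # 82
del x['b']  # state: {'g': 9, 'a': 73, 'y': 39, 'z': 48}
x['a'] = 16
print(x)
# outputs {'g': 9, 'a': 16, 'y': 39, 'z': 48}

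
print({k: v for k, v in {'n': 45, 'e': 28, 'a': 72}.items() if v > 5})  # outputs {'n': 45, 'e': 28, 'a': 72}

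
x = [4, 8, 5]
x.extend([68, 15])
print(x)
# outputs [4, 8, 5, 68, 15]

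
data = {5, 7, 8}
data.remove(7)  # {5, 8}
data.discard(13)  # {5, 8}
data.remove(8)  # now {5}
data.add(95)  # {5, 95}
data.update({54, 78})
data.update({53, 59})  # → {5, 53, 54, 59, 78, 95}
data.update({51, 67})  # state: {5, 51, 53, 54, 59, 67, 78, 95}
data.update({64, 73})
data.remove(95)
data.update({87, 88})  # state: {5, 51, 53, 54, 59, 64, 67, 73, 78, 87, 88}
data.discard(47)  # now {5, 51, 53, 54, 59, 64, 67, 73, 78, 87, 88}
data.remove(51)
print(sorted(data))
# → [5, 53, 54, 59, 64, 67, 73, 78, 87, 88]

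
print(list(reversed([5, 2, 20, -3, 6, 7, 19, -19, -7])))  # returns [-7, -19, 19, 7, 6, -3, 20, 2, 5]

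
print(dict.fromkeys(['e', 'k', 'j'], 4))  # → {'e': 4, 'k': 4, 'j': 4}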